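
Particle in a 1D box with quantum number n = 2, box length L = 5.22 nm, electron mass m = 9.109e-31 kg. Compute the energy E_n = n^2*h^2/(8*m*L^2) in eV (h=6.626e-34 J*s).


E = n^2 * h^2 / (8 * m * L^2)
= 2^2 * (6.626e-34)^2 / (8 * 9.109e-31 * (5.22e-9)^2)
= 4 * 4.3904e-67 / (8 * 9.109e-31 * 2.7248e-17)
= 8.8443e-21 J
= 0.0552 eV

0.0552


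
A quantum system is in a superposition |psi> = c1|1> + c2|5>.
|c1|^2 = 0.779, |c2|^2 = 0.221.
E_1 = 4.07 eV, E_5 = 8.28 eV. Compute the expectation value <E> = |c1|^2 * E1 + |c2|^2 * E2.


<E> = |c1|^2 * E1 + |c2|^2 * E2
= 0.779 * 4.07 + 0.221 * 8.28
= 3.1705 + 1.8299
= 5.0004 eV

5.0004


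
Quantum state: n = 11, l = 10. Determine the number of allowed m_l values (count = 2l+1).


m_l ranges from -l to +l in integer steps
So m_l goes from -10 to +10
Count = 2l + 1 = 2*10 + 1
= 21

21


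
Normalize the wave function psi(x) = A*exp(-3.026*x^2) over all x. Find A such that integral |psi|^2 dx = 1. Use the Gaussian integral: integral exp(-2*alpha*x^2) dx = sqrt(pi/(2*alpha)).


integral |psi|^2 dx = A^2 * sqrt(pi/(2*alpha)) = 1
A^2 = sqrt(2*alpha/pi)
= sqrt(2 * 3.026 / pi)
= 1.387952
A = sqrt(1.387952)
= 1.1781

1.1781


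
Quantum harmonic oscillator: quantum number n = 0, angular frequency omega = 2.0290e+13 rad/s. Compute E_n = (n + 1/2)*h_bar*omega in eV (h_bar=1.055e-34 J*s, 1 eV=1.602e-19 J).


E = (n + 1/2) * h_bar * omega
= (0 + 0.5) * 1.055e-34 * 2.0290e+13
= 0.5 * 2.1406e-21
= 1.0703e-21 J
= 0.0067 eV

0.0067


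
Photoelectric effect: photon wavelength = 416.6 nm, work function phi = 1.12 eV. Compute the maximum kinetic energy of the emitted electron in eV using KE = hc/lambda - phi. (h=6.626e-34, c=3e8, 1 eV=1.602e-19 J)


E_photon = hc / lambda
= (6.626e-34)(3e8) / (416.6e-9)
= 4.7715e-19 J
= 2.9785 eV
KE = E_photon - phi
= 2.9785 - 1.12
= 1.8585 eV

1.8585


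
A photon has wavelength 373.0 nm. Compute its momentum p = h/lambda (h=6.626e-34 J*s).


p = h / lambda
= 6.626e-34 / (373.0e-9)
= 6.626e-34 / 3.7300e-07
= 1.7764e-27 kg*m/s

1.7764e-27


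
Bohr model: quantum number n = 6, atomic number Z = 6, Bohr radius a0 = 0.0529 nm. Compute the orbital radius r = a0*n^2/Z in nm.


r = a0 * n^2 / Z
= 0.0529 * 6^2 / 6
= 0.0529 * 36 / 6
= 0.3174 nm

0.3174


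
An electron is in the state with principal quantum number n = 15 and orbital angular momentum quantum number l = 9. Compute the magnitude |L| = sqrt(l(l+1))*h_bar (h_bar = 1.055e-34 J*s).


L = sqrt(l*(l+1)) * h_bar
= sqrt(9 * 10) * 1.055e-34
= sqrt(90) * 1.055e-34
= 9.4868 * 1.055e-34
= 1.0009e-33 J*s

1.0009e-33


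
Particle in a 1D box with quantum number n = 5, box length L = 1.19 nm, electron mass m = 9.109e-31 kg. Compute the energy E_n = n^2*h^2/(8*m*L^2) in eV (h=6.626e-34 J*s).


E = n^2 * h^2 / (8 * m * L^2)
= 5^2 * (6.626e-34)^2 / (8 * 9.109e-31 * (1.19e-9)^2)
= 25 * 4.3904e-67 / (8 * 9.109e-31 * 1.4161e-18)
= 1.0636e-18 J
= 6.6394 eV

6.6394


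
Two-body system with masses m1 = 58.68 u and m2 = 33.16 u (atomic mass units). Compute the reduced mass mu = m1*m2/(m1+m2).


mu = m1 * m2 / (m1 + m2)
= 58.68 * 33.16 / (58.68 + 33.16)
= 1945.8288 / 91.84
= 21.1872 u

21.1872


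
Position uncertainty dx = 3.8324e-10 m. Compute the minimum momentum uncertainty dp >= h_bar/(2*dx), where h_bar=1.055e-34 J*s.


dp = h_bar / (2 * dx)
= 1.055e-34 / (2 * 3.8324e-10)
= 1.055e-34 / 7.6648e-10
= 1.3764e-25 kg*m/s

1.3764e-25


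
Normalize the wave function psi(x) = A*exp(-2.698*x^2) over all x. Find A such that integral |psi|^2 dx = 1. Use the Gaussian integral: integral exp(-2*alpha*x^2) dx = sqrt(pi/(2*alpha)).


integral |psi|^2 dx = A^2 * sqrt(pi/(2*alpha)) = 1
A^2 = sqrt(2*alpha/pi)
= sqrt(2 * 2.698 / pi)
= 1.310572
A = sqrt(1.310572)
= 1.1448

1.1448


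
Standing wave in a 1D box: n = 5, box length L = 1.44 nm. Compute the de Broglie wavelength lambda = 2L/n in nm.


lambda = 2L / n
= 2 * 1.44 / 5
= 2.88 / 5
= 0.576 nm

0.576


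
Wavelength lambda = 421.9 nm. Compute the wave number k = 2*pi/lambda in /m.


k = 2 * pi / lambda
= 6.2832 / (421.9e-9)
= 6.2832 / 4.2190e-07
= 1.4893e+07 /m

1.4893e+07


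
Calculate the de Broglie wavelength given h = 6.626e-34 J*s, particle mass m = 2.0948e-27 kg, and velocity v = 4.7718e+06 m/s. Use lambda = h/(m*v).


lambda = h / (m * v)
= 6.626e-34 / (2.0948e-27 * 4.7718e+06)
= 6.626e-34 / 9.9960e-21
= 6.6287e-14 m

6.6287e-14


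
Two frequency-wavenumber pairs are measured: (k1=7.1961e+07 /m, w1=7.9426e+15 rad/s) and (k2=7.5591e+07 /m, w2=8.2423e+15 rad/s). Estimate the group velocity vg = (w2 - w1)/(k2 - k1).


vg = (w2 - w1) / (k2 - k1)
= (8.2423e+15 - 7.9426e+15) / (7.5591e+07 - 7.1961e+07)
= 2.9970e+14 / 3.6300e+06
= 8.2562e+07 m/s

8.2562e+07


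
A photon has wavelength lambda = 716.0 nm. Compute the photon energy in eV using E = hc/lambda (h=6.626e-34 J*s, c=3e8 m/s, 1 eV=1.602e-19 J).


E = hc / lambda
= (6.626e-34)(3e8) / (716.0e-9)
= 1.9878e-25 / 7.1600e-07
= 2.7763e-19 J
Converting to eV: 2.7763e-19 / 1.602e-19
= 1.733 eV

1.733


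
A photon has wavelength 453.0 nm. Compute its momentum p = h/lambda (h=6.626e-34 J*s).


p = h / lambda
= 6.626e-34 / (453.0e-9)
= 6.626e-34 / 4.5300e-07
= 1.4627e-27 kg*m/s

1.4627e-27


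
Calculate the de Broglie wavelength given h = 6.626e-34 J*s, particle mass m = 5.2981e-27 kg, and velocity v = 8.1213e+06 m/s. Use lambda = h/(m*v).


lambda = h / (m * v)
= 6.626e-34 / (5.2981e-27 * 8.1213e+06)
= 6.626e-34 / 4.3027e-20
= 1.5399e-14 m

1.5399e-14


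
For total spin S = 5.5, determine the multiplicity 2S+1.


Spin multiplicity = 2S + 1
= 2 * 5.5 + 1
= 11.0 + 1
= 12

12


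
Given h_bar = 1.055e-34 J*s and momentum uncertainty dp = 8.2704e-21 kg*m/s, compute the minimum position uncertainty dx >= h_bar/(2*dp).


dx = h_bar / (2 * dp)
= 1.055e-34 / (2 * 8.2704e-21)
= 1.055e-34 / 1.6541e-20
= 6.3782e-15 m

6.3782e-15


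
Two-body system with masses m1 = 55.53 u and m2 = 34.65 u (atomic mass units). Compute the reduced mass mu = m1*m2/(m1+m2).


mu = m1 * m2 / (m1 + m2)
= 55.53 * 34.65 / (55.53 + 34.65)
= 1924.1145 / 90.18
= 21.3364 u

21.3364


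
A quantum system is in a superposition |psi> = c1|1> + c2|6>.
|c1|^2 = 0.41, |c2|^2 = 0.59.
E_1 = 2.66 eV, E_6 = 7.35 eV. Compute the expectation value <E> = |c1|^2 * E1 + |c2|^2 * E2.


<E> = |c1|^2 * E1 + |c2|^2 * E2
= 0.41 * 2.66 + 0.59 * 7.35
= 1.0906 + 4.3365
= 5.4271 eV

5.4271


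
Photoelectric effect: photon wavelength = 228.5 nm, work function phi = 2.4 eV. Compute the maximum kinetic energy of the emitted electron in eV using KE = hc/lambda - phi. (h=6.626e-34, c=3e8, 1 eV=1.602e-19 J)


E_photon = hc / lambda
= (6.626e-34)(3e8) / (228.5e-9)
= 8.6993e-19 J
= 5.4303 eV
KE = E_photon - phi
= 5.4303 - 2.4
= 3.0303 eV

3.0303


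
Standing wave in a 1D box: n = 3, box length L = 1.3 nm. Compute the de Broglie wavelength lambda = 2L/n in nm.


lambda = 2L / n
= 2 * 1.3 / 3
= 2.6 / 3
= 0.8667 nm

0.8667


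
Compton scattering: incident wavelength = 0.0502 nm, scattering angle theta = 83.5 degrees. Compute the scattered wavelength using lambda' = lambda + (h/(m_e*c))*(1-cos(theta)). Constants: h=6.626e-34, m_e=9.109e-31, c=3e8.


Compton wavelength: h/(m_e*c) = 2.4247e-12 m
d_lambda = 2.4247e-12 * (1 - cos(83.5 deg))
= 2.4247e-12 * 0.886797
= 2.1502e-12 m = 0.00215 nm
lambda' = 0.0502 + 0.00215
= 0.05235 nm

0.05235


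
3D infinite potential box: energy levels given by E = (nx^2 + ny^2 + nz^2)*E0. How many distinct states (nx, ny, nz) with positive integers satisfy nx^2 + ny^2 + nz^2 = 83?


Enumerate all (nx, ny, nz) with nx^2 + ny^2 + nz^2 = 83:
(1,1,9)
(1,9,1)
(3,5,7)
(3,7,5)
(5,3,7)
(5,7,3)
(7,3,5)
(7,5,3)
(9,1,1)
Total degeneracy = 9

9


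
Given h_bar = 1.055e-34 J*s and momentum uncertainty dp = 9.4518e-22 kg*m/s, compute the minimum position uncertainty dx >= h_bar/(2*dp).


dx = h_bar / (2 * dp)
= 1.055e-34 / (2 * 9.4518e-22)
= 1.055e-34 / 1.8904e-21
= 5.5809e-14 m

5.5809e-14


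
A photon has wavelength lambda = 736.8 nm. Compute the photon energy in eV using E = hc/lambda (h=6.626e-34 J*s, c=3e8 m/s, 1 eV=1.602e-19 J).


E = hc / lambda
= (6.626e-34)(3e8) / (736.8e-9)
= 1.9878e-25 / 7.3680e-07
= 2.6979e-19 J
Converting to eV: 2.6979e-19 / 1.602e-19
= 1.6841 eV

1.6841


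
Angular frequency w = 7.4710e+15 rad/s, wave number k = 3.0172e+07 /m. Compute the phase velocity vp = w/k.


vp = w / k
= 7.4710e+15 / 3.0172e+07
= 2.4761e+08 m/s

2.4761e+08


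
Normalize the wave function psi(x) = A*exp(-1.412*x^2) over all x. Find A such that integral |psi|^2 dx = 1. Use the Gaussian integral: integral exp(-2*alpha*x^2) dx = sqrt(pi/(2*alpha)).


integral |psi|^2 dx = A^2 * sqrt(pi/(2*alpha)) = 1
A^2 = sqrt(2*alpha/pi)
= sqrt(2 * 1.412 / pi)
= 0.948107
A = sqrt(0.948107)
= 0.9737

0.9737


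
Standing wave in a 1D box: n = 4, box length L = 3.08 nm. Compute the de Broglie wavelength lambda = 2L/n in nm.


lambda = 2L / n
= 2 * 3.08 / 4
= 6.16 / 4
= 1.54 nm

1.54


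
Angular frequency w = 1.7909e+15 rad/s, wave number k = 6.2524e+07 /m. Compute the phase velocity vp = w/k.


vp = w / k
= 1.7909e+15 / 6.2524e+07
= 2.8643e+07 m/s

2.8643e+07


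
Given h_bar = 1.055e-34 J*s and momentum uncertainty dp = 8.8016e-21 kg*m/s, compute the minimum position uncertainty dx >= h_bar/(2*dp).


dx = h_bar / (2 * dp)
= 1.055e-34 / (2 * 8.8016e-21)
= 1.055e-34 / 1.7603e-20
= 5.9932e-15 m

5.9932e-15


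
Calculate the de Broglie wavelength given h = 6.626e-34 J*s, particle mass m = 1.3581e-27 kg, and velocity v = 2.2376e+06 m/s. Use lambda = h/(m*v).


lambda = h / (m * v)
= 6.626e-34 / (1.3581e-27 * 2.2376e+06)
= 6.626e-34 / 3.0389e-21
= 2.1804e-13 m

2.1804e-13


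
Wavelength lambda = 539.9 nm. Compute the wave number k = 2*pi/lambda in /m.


k = 2 * pi / lambda
= 6.2832 / (539.9e-9)
= 6.2832 / 5.3990e-07
= 1.1638e+07 /m

1.1638e+07


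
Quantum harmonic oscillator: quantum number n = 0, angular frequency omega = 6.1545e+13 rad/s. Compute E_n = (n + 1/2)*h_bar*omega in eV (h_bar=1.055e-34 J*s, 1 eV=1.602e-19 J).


E = (n + 1/2) * h_bar * omega
= (0 + 0.5) * 1.055e-34 * 6.1545e+13
= 0.5 * 6.4930e-21
= 3.2465e-21 J
= 0.0203 eV

0.0203


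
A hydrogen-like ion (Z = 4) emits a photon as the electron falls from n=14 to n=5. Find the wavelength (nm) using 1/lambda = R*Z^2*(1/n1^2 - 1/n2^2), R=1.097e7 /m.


1/lambda = R * Z^2 * (1/n1^2 - 1/n2^2)
= 1.097e7 * 4^2 * (1/5^2 - 1/14^2)
= 1.097e7 * 16 * (0.04 - 0.005102)
= 6.1253e+06 /m
lambda = 1 / 6.1253e+06
= 163.2576 nm

163.2576


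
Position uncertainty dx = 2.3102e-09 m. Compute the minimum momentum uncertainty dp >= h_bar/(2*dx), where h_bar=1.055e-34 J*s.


dp = h_bar / (2 * dx)
= 1.055e-34 / (2 * 2.3102e-09)
= 1.055e-34 / 4.6204e-09
= 2.2834e-26 kg*m/s

2.2834e-26


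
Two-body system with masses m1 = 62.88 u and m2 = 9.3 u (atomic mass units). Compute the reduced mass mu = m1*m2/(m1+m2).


mu = m1 * m2 / (m1 + m2)
= 62.88 * 9.3 / (62.88 + 9.3)
= 584.784 / 72.18
= 8.1017 u

8.1017


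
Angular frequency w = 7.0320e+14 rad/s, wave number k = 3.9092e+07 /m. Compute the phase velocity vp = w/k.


vp = w / k
= 7.0320e+14 / 3.9092e+07
= 1.7988e+07 m/s

1.7988e+07


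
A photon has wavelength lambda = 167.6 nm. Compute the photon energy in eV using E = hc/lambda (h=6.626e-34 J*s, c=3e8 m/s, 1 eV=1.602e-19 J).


E = hc / lambda
= (6.626e-34)(3e8) / (167.6e-9)
= 1.9878e-25 / 1.6760e-07
= 1.1860e-18 J
Converting to eV: 1.1860e-18 / 1.602e-19
= 7.4035 eV

7.4035


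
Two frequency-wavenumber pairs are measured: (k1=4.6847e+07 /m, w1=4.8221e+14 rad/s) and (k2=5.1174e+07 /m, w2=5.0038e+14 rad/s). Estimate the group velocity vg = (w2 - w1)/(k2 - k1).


vg = (w2 - w1) / (k2 - k1)
= (5.0038e+14 - 4.8221e+14) / (5.1174e+07 - 4.6847e+07)
= 1.8170e+13 / 4.3270e+06
= 4.1992e+06 m/s

4.1992e+06


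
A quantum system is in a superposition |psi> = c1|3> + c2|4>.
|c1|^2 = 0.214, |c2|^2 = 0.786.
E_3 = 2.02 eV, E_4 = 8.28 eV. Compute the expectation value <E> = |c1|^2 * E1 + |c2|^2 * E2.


<E> = |c1|^2 * E1 + |c2|^2 * E2
= 0.214 * 2.02 + 0.786 * 8.28
= 0.4323 + 6.5081
= 6.9404 eV

6.9404


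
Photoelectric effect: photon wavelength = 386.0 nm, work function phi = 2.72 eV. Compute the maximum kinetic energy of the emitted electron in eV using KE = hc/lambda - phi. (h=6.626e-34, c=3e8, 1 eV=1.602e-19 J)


E_photon = hc / lambda
= (6.626e-34)(3e8) / (386.0e-9)
= 5.1497e-19 J
= 3.2146 eV
KE = E_photon - phi
= 3.2146 - 2.72
= 0.4946 eV

0.4946


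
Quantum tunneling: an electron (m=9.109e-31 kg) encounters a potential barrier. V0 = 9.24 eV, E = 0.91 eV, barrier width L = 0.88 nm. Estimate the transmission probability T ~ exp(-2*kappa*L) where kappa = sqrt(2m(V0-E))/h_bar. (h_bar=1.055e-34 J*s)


V0 - E = 8.33 eV = 1.3345e-18 J
kappa = sqrt(2 * m * (V0-E)) / h_bar
= sqrt(2 * 9.109e-31 * 1.3345e-18) / 1.055e-34
= 1.4779e+10 /m
2*kappa*L = 2 * 1.4779e+10 * 0.88e-9
= 26.0114
T = exp(-26.0114) = 5.050999e-12

5.050999e-12


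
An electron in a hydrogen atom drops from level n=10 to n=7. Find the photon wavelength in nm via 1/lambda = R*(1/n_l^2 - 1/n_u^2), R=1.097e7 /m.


1/lambda = R * (1/n_l^2 - 1/n_u^2)
= 1.097e7 * (1/7^2 - 1/10^2)
= 1.097e7 * (0.020408 - 0.01)
= 1.097e7 * 0.010408
= 1.1418e+05 /m
lambda = 1 / 1.1418e+05 = 8758.2891 nm

8758.2891


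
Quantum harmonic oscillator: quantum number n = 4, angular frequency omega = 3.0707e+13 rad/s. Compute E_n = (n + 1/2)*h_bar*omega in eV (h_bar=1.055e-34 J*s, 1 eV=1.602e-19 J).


E = (n + 1/2) * h_bar * omega
= (4 + 0.5) * 1.055e-34 * 3.0707e+13
= 4.5 * 3.2396e-21
= 1.4578e-20 J
= 0.091 eV

0.091


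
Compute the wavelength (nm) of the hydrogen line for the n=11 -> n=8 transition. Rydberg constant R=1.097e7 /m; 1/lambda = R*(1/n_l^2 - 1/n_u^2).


1/lambda = R * (1/n_l^2 - 1/n_u^2)
= 1.097e7 * (1/8^2 - 1/11^2)
= 1.097e7 * (0.015625 - 0.008264)
= 1.097e7 * 0.007361
= 8.0745e+04 /m
lambda = 1 / 8.0745e+04 = 12384.6535 nm

12384.6535


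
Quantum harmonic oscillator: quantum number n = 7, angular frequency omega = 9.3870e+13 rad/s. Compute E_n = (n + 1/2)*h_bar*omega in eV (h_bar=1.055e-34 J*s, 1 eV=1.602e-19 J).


E = (n + 1/2) * h_bar * omega
= (7 + 0.5) * 1.055e-34 * 9.3870e+13
= 7.5 * 9.9033e-21
= 7.4275e-20 J
= 0.4636 eV

0.4636


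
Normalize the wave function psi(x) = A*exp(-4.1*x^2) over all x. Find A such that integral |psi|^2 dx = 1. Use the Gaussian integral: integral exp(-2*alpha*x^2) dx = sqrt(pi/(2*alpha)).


integral |psi|^2 dx = A^2 * sqrt(pi/(2*alpha)) = 1
A^2 = sqrt(2*alpha/pi)
= sqrt(2 * 4.1 / pi)
= 1.615593
A = sqrt(1.615593)
= 1.2711

1.2711


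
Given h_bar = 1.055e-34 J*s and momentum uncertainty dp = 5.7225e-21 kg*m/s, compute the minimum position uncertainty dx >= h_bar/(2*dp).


dx = h_bar / (2 * dp)
= 1.055e-34 / (2 * 5.7225e-21)
= 1.055e-34 / 1.1445e-20
= 9.2180e-15 m

9.2180e-15


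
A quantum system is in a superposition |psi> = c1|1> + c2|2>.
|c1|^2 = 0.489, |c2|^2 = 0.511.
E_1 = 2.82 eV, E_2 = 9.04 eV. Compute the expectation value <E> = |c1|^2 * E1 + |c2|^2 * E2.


<E> = |c1|^2 * E1 + |c2|^2 * E2
= 0.489 * 2.82 + 0.511 * 9.04
= 1.379 + 4.6194
= 5.9984 eV

5.9984


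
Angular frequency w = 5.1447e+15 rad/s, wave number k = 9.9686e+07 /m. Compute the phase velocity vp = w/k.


vp = w / k
= 5.1447e+15 / 9.9686e+07
= 5.1609e+07 m/s

5.1609e+07


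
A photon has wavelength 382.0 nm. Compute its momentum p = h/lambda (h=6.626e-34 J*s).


p = h / lambda
= 6.626e-34 / (382.0e-9)
= 6.626e-34 / 3.8200e-07
= 1.7346e-27 kg*m/s

1.7346e-27


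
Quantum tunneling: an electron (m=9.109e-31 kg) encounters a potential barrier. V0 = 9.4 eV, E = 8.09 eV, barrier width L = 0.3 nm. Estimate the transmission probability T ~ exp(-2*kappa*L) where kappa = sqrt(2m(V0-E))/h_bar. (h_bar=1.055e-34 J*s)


V0 - E = 1.31 eV = 2.0986e-19 J
kappa = sqrt(2 * m * (V0-E)) / h_bar
= sqrt(2 * 9.109e-31 * 2.0986e-19) / 1.055e-34
= 5.8609e+09 /m
2*kappa*L = 2 * 5.8609e+09 * 0.3e-9
= 3.5165
T = exp(-3.5165) = 2.970191e-02

2.970191e-02


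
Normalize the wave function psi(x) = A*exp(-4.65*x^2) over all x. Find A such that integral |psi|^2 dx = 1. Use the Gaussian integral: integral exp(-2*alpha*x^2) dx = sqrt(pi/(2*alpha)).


integral |psi|^2 dx = A^2 * sqrt(pi/(2*alpha)) = 1
A^2 = sqrt(2*alpha/pi)
= sqrt(2 * 4.65 / pi)
= 1.720547
A = sqrt(1.720547)
= 1.3117

1.3117


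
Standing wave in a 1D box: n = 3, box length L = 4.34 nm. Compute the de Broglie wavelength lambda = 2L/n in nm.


lambda = 2L / n
= 2 * 4.34 / 3
= 8.68 / 3
= 2.8933 nm

2.8933


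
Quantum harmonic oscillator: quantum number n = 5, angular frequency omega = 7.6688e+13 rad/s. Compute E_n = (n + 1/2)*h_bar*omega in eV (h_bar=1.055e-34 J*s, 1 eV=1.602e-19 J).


E = (n + 1/2) * h_bar * omega
= (5 + 0.5) * 1.055e-34 * 7.6688e+13
= 5.5 * 8.0906e-21
= 4.4498e-20 J
= 0.2778 eV

0.2778


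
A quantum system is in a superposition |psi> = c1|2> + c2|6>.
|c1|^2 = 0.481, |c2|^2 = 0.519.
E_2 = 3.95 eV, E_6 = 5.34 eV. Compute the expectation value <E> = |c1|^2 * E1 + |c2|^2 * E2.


<E> = |c1|^2 * E1 + |c2|^2 * E2
= 0.481 * 3.95 + 0.519 * 5.34
= 1.9 + 2.7715
= 4.6714 eV

4.6714


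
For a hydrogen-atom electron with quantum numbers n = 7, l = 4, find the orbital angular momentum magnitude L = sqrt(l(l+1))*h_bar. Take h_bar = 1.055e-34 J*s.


L = sqrt(l*(l+1)) * h_bar
= sqrt(4 * 5) * 1.055e-34
= sqrt(20) * 1.055e-34
= 4.4721 * 1.055e-34
= 4.7181e-34 J*s

4.7181e-34


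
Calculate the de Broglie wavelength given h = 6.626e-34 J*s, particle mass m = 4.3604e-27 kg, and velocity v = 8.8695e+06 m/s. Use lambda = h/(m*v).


lambda = h / (m * v)
= 6.626e-34 / (4.3604e-27 * 8.8695e+06)
= 6.626e-34 / 3.8675e-20
= 1.7133e-14 m

1.7133e-14


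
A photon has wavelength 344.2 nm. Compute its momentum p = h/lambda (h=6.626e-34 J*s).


p = h / lambda
= 6.626e-34 / (344.2e-9)
= 6.626e-34 / 3.4420e-07
= 1.9250e-27 kg*m/s

1.9250e-27


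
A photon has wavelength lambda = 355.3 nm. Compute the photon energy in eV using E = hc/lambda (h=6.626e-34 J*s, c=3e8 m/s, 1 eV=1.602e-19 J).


E = hc / lambda
= (6.626e-34)(3e8) / (355.3e-9)
= 1.9878e-25 / 3.5530e-07
= 5.5947e-19 J
Converting to eV: 5.5947e-19 / 1.602e-19
= 3.4923 eV

3.4923


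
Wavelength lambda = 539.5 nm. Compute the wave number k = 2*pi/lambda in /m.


k = 2 * pi / lambda
= 6.2832 / (539.5e-9)
= 6.2832 / 5.3950e-07
= 1.1646e+07 /m

1.1646e+07


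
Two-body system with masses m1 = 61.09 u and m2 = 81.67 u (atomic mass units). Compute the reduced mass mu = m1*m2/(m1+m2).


mu = m1 * m2 / (m1 + m2)
= 61.09 * 81.67 / (61.09 + 81.67)
= 4989.2203 / 142.76
= 34.9483 u

34.9483


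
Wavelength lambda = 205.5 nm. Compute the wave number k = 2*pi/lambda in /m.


k = 2 * pi / lambda
= 6.2832 / (205.5e-9)
= 6.2832 / 2.0550e-07
= 3.0575e+07 /m

3.0575e+07


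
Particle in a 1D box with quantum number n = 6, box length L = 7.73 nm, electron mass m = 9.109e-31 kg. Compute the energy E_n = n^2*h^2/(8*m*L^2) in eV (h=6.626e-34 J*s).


E = n^2 * h^2 / (8 * m * L^2)
= 6^2 * (6.626e-34)^2 / (8 * 9.109e-31 * (7.73e-9)^2)
= 36 * 4.3904e-67 / (8 * 9.109e-31 * 5.9753e-17)
= 3.6298e-20 J
= 0.2266 eV

0.2266


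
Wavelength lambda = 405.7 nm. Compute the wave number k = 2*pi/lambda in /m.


k = 2 * pi / lambda
= 6.2832 / (405.7e-9)
= 6.2832 / 4.0570e-07
= 1.5487e+07 /m

1.5487e+07


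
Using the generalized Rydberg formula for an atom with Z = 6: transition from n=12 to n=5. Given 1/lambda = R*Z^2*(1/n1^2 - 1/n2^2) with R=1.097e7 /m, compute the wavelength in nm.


1/lambda = R * Z^2 * (1/n1^2 - 1/n2^2)
= 1.097e7 * 6^2 * (1/5^2 - 1/12^2)
= 1.097e7 * 36 * (0.04 - 0.006944)
= 1.3054e+07 /m
lambda = 1 / 1.3054e+07
= 76.6031 nm

76.6031


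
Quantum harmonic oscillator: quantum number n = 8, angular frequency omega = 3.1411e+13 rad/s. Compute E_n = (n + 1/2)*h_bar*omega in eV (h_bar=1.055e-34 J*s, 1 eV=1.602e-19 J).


E = (n + 1/2) * h_bar * omega
= (8 + 0.5) * 1.055e-34 * 3.1411e+13
= 8.5 * 3.3139e-21
= 2.8168e-20 J
= 0.1758 eV

0.1758


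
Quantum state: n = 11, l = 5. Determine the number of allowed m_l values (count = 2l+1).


m_l ranges from -l to +l in integer steps
So m_l goes from -5 to +5
Count = 2l + 1 = 2*5 + 1
= 11

11


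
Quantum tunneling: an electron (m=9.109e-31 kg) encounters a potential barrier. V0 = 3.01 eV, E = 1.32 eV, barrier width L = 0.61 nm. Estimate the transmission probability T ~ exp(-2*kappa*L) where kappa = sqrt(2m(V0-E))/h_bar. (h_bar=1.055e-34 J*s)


V0 - E = 1.69 eV = 2.7074e-19 J
kappa = sqrt(2 * m * (V0-E)) / h_bar
= sqrt(2 * 9.109e-31 * 2.7074e-19) / 1.055e-34
= 6.6569e+09 /m
2*kappa*L = 2 * 6.6569e+09 * 0.61e-9
= 8.1214
T = exp(-8.1214) = 2.971045e-04

2.971045e-04


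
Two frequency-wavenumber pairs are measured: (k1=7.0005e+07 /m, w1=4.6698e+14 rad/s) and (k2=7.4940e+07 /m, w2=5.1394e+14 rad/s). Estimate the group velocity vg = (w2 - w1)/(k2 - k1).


vg = (w2 - w1) / (k2 - k1)
= (5.1394e+14 - 4.6698e+14) / (7.4940e+07 - 7.0005e+07)
= 4.6960e+13 / 4.9350e+06
= 9.5157e+06 m/s

9.5157e+06


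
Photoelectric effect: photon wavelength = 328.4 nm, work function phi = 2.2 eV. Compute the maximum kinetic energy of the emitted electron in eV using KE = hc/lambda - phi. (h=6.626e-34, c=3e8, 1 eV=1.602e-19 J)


E_photon = hc / lambda
= (6.626e-34)(3e8) / (328.4e-9)
= 6.0530e-19 J
= 3.7784 eV
KE = E_photon - phi
= 3.7784 - 2.2
= 1.5784 eV

1.5784


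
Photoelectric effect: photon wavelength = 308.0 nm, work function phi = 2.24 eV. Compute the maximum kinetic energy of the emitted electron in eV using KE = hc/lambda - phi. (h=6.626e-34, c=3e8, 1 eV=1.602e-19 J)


E_photon = hc / lambda
= (6.626e-34)(3e8) / (308.0e-9)
= 6.4539e-19 J
= 4.0286 eV
KE = E_photon - phi
= 4.0286 - 2.24
= 1.7886 eV

1.7886


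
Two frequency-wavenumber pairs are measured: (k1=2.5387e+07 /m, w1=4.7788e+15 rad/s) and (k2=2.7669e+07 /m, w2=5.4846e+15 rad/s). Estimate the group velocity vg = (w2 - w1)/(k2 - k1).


vg = (w2 - w1) / (k2 - k1)
= (5.4846e+15 - 4.7788e+15) / (2.7669e+07 - 2.5387e+07)
= 7.0580e+14 / 2.2820e+06
= 3.0929e+08 m/s

3.0929e+08


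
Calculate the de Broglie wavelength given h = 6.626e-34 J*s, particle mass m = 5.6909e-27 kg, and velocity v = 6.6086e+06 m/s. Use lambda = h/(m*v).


lambda = h / (m * v)
= 6.626e-34 / (5.6909e-27 * 6.6086e+06)
= 6.626e-34 / 3.7609e-20
= 1.7618e-14 m

1.7618e-14


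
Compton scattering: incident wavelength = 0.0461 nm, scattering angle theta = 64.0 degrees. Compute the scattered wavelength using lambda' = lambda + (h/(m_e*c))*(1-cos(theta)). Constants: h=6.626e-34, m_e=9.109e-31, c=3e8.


Compton wavelength: h/(m_e*c) = 2.4247e-12 m
d_lambda = 2.4247e-12 * (1 - cos(64.0 deg))
= 2.4247e-12 * 0.561629
= 1.3618e-12 m = 0.001362 nm
lambda' = 0.0461 + 0.001362
= 0.047462 nm

0.047462


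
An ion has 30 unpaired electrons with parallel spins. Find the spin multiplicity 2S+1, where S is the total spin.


Total spin S = N * (1/2) = 30 * 0.5 = 15.0
Spin multiplicity = 2S + 1
= 2 * 15.0 + 1
= 31

31


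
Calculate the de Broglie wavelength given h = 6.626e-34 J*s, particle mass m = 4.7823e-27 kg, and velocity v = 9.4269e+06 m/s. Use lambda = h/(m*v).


lambda = h / (m * v)
= 6.626e-34 / (4.7823e-27 * 9.4269e+06)
= 6.626e-34 / 4.5082e-20
= 1.4698e-14 m

1.4698e-14


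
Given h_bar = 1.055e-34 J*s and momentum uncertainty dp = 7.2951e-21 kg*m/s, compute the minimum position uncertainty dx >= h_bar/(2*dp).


dx = h_bar / (2 * dp)
= 1.055e-34 / (2 * 7.2951e-21)
= 1.055e-34 / 1.4590e-20
= 7.2309e-15 m

7.2309e-15


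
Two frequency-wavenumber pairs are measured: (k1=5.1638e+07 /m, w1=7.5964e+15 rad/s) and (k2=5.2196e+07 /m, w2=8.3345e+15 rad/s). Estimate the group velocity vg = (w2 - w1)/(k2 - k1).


vg = (w2 - w1) / (k2 - k1)
= (8.3345e+15 - 7.5964e+15) / (5.2196e+07 - 5.1638e+07)
= 7.3810e+14 / 5.5800e+05
= 1.3228e+09 m/s

1.3228e+09


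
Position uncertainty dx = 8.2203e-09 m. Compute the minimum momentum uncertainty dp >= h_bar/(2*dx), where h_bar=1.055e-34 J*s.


dp = h_bar / (2 * dx)
= 1.055e-34 / (2 * 8.2203e-09)
= 1.055e-34 / 1.6441e-08
= 6.4170e-27 kg*m/s

6.4170e-27


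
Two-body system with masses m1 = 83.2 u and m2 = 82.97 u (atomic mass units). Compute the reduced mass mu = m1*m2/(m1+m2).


mu = m1 * m2 / (m1 + m2)
= 83.2 * 82.97 / (83.2 + 82.97)
= 6903.104 / 166.17
= 41.5424 u

41.5424


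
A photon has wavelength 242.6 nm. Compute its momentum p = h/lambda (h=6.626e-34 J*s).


p = h / lambda
= 6.626e-34 / (242.6e-9)
= 6.626e-34 / 2.4260e-07
= 2.7312e-27 kg*m/s

2.7312e-27


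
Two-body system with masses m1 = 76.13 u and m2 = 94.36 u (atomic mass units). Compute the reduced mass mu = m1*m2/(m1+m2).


mu = m1 * m2 / (m1 + m2)
= 76.13 * 94.36 / (76.13 + 94.36)
= 7183.6268 / 170.49
= 42.1352 u

42.1352


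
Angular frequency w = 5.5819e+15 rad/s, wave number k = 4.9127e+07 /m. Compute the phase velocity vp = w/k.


vp = w / k
= 5.5819e+15 / 4.9127e+07
= 1.1362e+08 m/s

1.1362e+08


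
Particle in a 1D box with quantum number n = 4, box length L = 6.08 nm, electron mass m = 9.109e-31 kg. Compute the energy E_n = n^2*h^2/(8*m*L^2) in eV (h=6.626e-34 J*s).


E = n^2 * h^2 / (8 * m * L^2)
= 4^2 * (6.626e-34)^2 / (8 * 9.109e-31 * (6.08e-9)^2)
= 16 * 4.3904e-67 / (8 * 9.109e-31 * 3.6966e-17)
= 2.6077e-20 J
= 0.1628 eV

0.1628


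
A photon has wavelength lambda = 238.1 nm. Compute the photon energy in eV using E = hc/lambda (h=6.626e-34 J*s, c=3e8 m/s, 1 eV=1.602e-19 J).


E = hc / lambda
= (6.626e-34)(3e8) / (238.1e-9)
= 1.9878e-25 / 2.3810e-07
= 8.3486e-19 J
Converting to eV: 8.3486e-19 / 1.602e-19
= 5.2114 eV

5.2114


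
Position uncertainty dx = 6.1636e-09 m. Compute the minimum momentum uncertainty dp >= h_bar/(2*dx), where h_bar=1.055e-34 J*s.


dp = h_bar / (2 * dx)
= 1.055e-34 / (2 * 6.1636e-09)
= 1.055e-34 / 1.2327e-08
= 8.5583e-27 kg*m/s

8.5583e-27


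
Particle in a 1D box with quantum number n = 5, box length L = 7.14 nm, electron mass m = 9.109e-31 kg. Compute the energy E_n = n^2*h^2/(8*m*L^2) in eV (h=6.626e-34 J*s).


E = n^2 * h^2 / (8 * m * L^2)
= 5^2 * (6.626e-34)^2 / (8 * 9.109e-31 * (7.14e-9)^2)
= 25 * 4.3904e-67 / (8 * 9.109e-31 * 5.0980e-17)
= 2.9545e-20 J
= 0.1844 eV

0.1844


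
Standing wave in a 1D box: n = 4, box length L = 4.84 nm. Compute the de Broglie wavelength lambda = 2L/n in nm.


lambda = 2L / n
= 2 * 4.84 / 4
= 9.68 / 4
= 2.42 nm

2.42


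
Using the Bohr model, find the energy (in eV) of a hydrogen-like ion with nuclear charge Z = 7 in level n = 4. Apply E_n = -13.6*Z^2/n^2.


E_n = -13.6 * Z^2 / n^2
= -13.6 * 7^2 / 4^2
= -13.6 * 49 / 16
= -41.65 eV

-41.65


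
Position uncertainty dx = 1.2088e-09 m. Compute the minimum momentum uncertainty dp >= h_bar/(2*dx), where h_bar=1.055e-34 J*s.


dp = h_bar / (2 * dx)
= 1.055e-34 / (2 * 1.2088e-09)
= 1.055e-34 / 2.4176e-09
= 4.3638e-26 kg*m/s

4.3638e-26


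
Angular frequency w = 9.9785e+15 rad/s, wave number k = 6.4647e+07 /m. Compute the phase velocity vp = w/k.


vp = w / k
= 9.9785e+15 / 6.4647e+07
= 1.5435e+08 m/s

1.5435e+08


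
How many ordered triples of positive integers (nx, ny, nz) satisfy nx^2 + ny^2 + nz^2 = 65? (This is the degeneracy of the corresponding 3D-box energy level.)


Enumerate all (nx, ny, nz) with nx^2 + ny^2 + nz^2 = 65:
(2,5,6)
(2,6,5)
(5,2,6)
(5,6,2)
(6,2,5)
(6,5,2)
Total degeneracy = 6

6


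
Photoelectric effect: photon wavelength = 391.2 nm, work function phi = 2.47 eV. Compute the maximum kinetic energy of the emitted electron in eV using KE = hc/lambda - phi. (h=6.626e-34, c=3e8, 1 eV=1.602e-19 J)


E_photon = hc / lambda
= (6.626e-34)(3e8) / (391.2e-9)
= 5.0813e-19 J
= 3.1718 eV
KE = E_photon - phi
= 3.1718 - 2.47
= 0.7018 eV

0.7018


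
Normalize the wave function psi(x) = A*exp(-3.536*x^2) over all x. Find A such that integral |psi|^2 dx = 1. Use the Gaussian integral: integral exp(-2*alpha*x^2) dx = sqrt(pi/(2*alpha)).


integral |psi|^2 dx = A^2 * sqrt(pi/(2*alpha)) = 1
A^2 = sqrt(2*alpha/pi)
= sqrt(2 * 3.536 / pi)
= 1.500362
A = sqrt(1.500362)
= 1.2249

1.2249


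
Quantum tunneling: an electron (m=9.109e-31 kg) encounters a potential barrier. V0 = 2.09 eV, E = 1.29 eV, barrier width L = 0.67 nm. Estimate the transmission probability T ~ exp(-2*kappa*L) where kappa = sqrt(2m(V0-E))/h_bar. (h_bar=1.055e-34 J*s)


V0 - E = 0.8 eV = 1.2816e-19 J
kappa = sqrt(2 * m * (V0-E)) / h_bar
= sqrt(2 * 9.109e-31 * 1.2816e-19) / 1.055e-34
= 4.5801e+09 /m
2*kappa*L = 2 * 4.5801e+09 * 0.67e-9
= 6.1373
T = exp(-6.1373) = 2.160701e-03

2.160701e-03


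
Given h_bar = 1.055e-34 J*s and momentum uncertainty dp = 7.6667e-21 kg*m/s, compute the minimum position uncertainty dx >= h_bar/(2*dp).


dx = h_bar / (2 * dp)
= 1.055e-34 / (2 * 7.6667e-21)
= 1.055e-34 / 1.5333e-20
= 6.8804e-15 m

6.8804e-15


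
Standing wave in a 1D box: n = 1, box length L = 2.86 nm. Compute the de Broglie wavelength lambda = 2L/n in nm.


lambda = 2L / n
= 2 * 2.86 / 1
= 5.72 / 1
= 5.72 nm

5.72


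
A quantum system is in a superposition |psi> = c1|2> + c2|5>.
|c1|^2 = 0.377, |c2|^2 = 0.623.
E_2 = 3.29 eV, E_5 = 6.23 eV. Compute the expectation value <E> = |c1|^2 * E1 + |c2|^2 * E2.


<E> = |c1|^2 * E1 + |c2|^2 * E2
= 0.377 * 3.29 + 0.623 * 6.23
= 1.2403 + 3.8813
= 5.1216 eV

5.1216


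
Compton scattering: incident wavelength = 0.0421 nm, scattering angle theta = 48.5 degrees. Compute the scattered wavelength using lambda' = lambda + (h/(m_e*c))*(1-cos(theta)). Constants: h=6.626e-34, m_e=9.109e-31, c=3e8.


Compton wavelength: h/(m_e*c) = 2.4247e-12 m
d_lambda = 2.4247e-12 * (1 - cos(48.5 deg))
= 2.4247e-12 * 0.33738
= 8.1805e-13 m = 0.000818 nm
lambda' = 0.0421 + 0.000818
= 0.042918 nm

0.042918


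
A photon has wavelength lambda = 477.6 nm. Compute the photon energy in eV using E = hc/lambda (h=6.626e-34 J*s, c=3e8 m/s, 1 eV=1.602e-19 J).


E = hc / lambda
= (6.626e-34)(3e8) / (477.6e-9)
= 1.9878e-25 / 4.7760e-07
= 4.1621e-19 J
Converting to eV: 4.1621e-19 / 1.602e-19
= 2.598 eV

2.598


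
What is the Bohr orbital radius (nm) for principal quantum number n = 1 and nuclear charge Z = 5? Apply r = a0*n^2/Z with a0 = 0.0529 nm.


r = a0 * n^2 / Z
= 0.0529 * 1^2 / 5
= 0.0529 * 1 / 5
= 0.0106 nm

0.0106


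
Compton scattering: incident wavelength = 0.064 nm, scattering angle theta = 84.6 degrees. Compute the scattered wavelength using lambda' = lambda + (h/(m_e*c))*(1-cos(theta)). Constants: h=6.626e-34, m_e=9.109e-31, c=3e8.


Compton wavelength: h/(m_e*c) = 2.4247e-12 m
d_lambda = 2.4247e-12 * (1 - cos(84.6 deg))
= 2.4247e-12 * 0.905892
= 2.1965e-12 m = 0.002197 nm
lambda' = 0.064 + 0.002197
= 0.066197 nm

0.066197


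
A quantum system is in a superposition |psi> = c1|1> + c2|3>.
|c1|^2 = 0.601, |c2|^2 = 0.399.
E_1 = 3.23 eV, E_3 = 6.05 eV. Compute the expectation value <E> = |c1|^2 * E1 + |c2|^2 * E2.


<E> = |c1|^2 * E1 + |c2|^2 * E2
= 0.601 * 3.23 + 0.399 * 6.05
= 1.9412 + 2.414
= 4.3552 eV

4.3552


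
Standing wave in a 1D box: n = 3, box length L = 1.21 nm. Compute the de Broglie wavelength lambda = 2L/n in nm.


lambda = 2L / n
= 2 * 1.21 / 3
= 2.42 / 3
= 0.8067 nm

0.8067


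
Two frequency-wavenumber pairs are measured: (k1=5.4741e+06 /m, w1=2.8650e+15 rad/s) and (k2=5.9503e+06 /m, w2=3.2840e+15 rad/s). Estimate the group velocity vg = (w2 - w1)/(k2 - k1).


vg = (w2 - w1) / (k2 - k1)
= (3.2840e+15 - 2.8650e+15) / (5.9503e+06 - 5.4741e+06)
= 4.1900e+14 / 4.7620e+05
= 8.7988e+08 m/s

8.7988e+08


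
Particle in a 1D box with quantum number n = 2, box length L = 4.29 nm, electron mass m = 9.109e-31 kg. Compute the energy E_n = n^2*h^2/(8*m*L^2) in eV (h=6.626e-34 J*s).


E = n^2 * h^2 / (8 * m * L^2)
= 2^2 * (6.626e-34)^2 / (8 * 9.109e-31 * (4.29e-9)^2)
= 4 * 4.3904e-67 / (8 * 9.109e-31 * 1.8404e-17)
= 1.3094e-20 J
= 0.0817 eV

0.0817


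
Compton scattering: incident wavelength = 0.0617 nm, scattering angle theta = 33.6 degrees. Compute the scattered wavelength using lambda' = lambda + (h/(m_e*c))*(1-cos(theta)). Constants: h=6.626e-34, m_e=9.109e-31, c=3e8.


Compton wavelength: h/(m_e*c) = 2.4247e-12 m
d_lambda = 2.4247e-12 * (1 - cos(33.6 deg))
= 2.4247e-12 * 0.167079
= 4.0512e-13 m = 0.000405 nm
lambda' = 0.0617 + 0.000405
= 0.062105 nm

0.062105


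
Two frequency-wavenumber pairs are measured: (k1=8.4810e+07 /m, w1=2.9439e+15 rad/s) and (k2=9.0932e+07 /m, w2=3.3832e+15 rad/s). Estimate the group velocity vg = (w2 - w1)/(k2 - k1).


vg = (w2 - w1) / (k2 - k1)
= (3.3832e+15 - 2.9439e+15) / (9.0932e+07 - 8.4810e+07)
= 4.3930e+14 / 6.1220e+06
= 7.1758e+07 m/s

7.1758e+07


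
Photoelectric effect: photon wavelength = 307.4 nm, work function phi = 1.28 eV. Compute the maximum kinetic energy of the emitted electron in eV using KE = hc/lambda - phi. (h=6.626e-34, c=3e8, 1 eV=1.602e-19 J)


E_photon = hc / lambda
= (6.626e-34)(3e8) / (307.4e-9)
= 6.4665e-19 J
= 4.0365 eV
KE = E_photon - phi
= 4.0365 - 1.28
= 2.7565 eV

2.7565


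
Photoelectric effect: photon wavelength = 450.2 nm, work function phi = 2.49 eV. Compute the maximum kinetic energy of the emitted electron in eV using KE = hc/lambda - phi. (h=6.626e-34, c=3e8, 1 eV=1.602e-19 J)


E_photon = hc / lambda
= (6.626e-34)(3e8) / (450.2e-9)
= 4.4154e-19 J
= 2.7562 eV
KE = E_photon - phi
= 2.7562 - 2.49
= 0.2662 eV

0.2662


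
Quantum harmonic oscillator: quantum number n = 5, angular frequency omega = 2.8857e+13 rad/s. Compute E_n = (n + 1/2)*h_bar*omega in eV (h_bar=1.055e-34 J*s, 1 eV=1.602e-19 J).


E = (n + 1/2) * h_bar * omega
= (5 + 0.5) * 1.055e-34 * 2.8857e+13
= 5.5 * 3.0444e-21
= 1.6744e-20 J
= 0.1045 eV

0.1045


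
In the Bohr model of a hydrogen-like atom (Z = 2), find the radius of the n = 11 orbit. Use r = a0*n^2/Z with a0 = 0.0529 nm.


r = a0 * n^2 / Z
= 0.0529 * 11^2 / 2
= 0.0529 * 121 / 2
= 3.2005 nm

3.2005


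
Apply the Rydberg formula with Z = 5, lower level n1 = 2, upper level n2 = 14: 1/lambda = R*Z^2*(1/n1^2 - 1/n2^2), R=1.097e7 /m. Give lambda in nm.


1/lambda = R * Z^2 * (1/n1^2 - 1/n2^2)
= 1.097e7 * 5^2 * (1/2^2 - 1/14^2)
= 1.097e7 * 25 * (0.25 - 0.005102)
= 6.7163e+07 /m
lambda = 1 / 6.7163e+07
= 14.8891 nm

14.8891


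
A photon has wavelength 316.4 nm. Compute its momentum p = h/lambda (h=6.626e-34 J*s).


p = h / lambda
= 6.626e-34 / (316.4e-9)
= 6.626e-34 / 3.1640e-07
= 2.0942e-27 kg*m/s

2.0942e-27


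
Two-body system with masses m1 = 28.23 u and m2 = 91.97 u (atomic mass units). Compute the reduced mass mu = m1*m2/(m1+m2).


mu = m1 * m2 / (m1 + m2)
= 28.23 * 91.97 / (28.23 + 91.97)
= 2596.3131 / 120.2
= 21.5999 u

21.5999


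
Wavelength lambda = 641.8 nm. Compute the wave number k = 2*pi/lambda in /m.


k = 2 * pi / lambda
= 6.2832 / (641.8e-9)
= 6.2832 / 6.4180e-07
= 9.7899e+06 /m

9.7899e+06


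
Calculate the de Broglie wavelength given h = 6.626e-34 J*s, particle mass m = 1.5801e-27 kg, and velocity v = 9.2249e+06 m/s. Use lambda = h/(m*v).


lambda = h / (m * v)
= 6.626e-34 / (1.5801e-27 * 9.2249e+06)
= 6.626e-34 / 1.4576e-20
= 4.5457e-14 m

4.5457e-14


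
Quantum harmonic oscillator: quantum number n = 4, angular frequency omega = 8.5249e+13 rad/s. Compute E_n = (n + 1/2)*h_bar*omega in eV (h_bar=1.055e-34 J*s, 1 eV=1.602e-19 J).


E = (n + 1/2) * h_bar * omega
= (4 + 0.5) * 1.055e-34 * 8.5249e+13
= 4.5 * 8.9938e-21
= 4.0472e-20 J
= 0.2526 eV

0.2526


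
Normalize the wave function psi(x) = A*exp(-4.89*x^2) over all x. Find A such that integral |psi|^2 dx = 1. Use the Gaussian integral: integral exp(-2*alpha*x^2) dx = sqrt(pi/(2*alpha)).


integral |psi|^2 dx = A^2 * sqrt(pi/(2*alpha)) = 1
A^2 = sqrt(2*alpha/pi)
= sqrt(2 * 4.89 / pi)
= 1.76439
A = sqrt(1.76439)
= 1.3283

1.3283


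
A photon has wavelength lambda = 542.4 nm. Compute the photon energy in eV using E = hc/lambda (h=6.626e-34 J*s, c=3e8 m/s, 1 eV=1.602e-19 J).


E = hc / lambda
= (6.626e-34)(3e8) / (542.4e-9)
= 1.9878e-25 / 5.4240e-07
= 3.6648e-19 J
Converting to eV: 3.6648e-19 / 1.602e-19
= 2.2877 eV

2.2877


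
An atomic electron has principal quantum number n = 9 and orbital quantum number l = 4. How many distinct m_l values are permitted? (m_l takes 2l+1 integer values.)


m_l ranges from -l to +l in integer steps
So m_l goes from -4 to +4
Count = 2l + 1 = 2*4 + 1
= 9

9


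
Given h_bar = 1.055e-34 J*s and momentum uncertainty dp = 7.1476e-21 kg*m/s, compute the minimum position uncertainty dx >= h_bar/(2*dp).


dx = h_bar / (2 * dp)
= 1.055e-34 / (2 * 7.1476e-21)
= 1.055e-34 / 1.4295e-20
= 7.3801e-15 m

7.3801e-15


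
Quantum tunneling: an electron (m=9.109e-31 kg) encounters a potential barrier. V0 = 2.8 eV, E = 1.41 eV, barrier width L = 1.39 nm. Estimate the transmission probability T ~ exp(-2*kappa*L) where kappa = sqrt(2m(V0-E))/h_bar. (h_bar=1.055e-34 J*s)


V0 - E = 1.39 eV = 2.2268e-19 J
kappa = sqrt(2 * m * (V0-E)) / h_bar
= sqrt(2 * 9.109e-31 * 2.2268e-19) / 1.055e-34
= 6.0372e+09 /m
2*kappa*L = 2 * 6.0372e+09 * 1.39e-9
= 16.7835
T = exp(-16.7835) = 5.140893e-08

5.140893e-08


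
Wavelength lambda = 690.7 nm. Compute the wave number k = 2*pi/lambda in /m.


k = 2 * pi / lambda
= 6.2832 / (690.7e-9)
= 6.2832 / 6.9070e-07
= 9.0968e+06 /m

9.0968e+06


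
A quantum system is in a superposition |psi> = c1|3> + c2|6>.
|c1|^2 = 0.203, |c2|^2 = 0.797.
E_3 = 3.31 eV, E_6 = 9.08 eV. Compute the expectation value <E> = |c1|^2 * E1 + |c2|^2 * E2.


<E> = |c1|^2 * E1 + |c2|^2 * E2
= 0.203 * 3.31 + 0.797 * 9.08
= 0.6719 + 7.2368
= 7.9087 eV

7.9087


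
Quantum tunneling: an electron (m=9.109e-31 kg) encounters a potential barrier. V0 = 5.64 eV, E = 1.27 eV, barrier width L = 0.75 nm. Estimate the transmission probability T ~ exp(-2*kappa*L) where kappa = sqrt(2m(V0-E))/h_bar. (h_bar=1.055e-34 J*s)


V0 - E = 4.37 eV = 7.0007e-19 J
kappa = sqrt(2 * m * (V0-E)) / h_bar
= sqrt(2 * 9.109e-31 * 7.0007e-19) / 1.055e-34
= 1.0705e+10 /m
2*kappa*L = 2 * 1.0705e+10 * 0.75e-9
= 16.0569
T = exp(-16.0569) = 1.063130e-07

1.063130e-07


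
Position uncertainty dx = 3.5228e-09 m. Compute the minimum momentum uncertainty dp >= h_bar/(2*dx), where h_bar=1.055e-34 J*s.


dp = h_bar / (2 * dx)
= 1.055e-34 / (2 * 3.5228e-09)
= 1.055e-34 / 7.0456e-09
= 1.4974e-26 kg*m/s

1.4974e-26


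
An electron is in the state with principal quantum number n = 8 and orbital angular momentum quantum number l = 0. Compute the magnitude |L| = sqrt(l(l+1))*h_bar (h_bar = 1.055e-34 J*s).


L = sqrt(l*(l+1)) * h_bar
= sqrt(0 * 1) * 1.055e-34
= sqrt(0) * 1.055e-34
= 0.0 * 1.055e-34
= 0.0000e+00 J*s

0.0000e+00


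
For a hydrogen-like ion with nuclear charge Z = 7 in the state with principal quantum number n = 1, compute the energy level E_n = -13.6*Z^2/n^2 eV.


E_n = -13.6 * Z^2 / n^2
= -13.6 * 7^2 / 1^2
= -13.6 * 49 / 1
= -666.4 eV

-666.4


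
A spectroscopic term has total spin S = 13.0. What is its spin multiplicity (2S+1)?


Spin multiplicity = 2S + 1
= 2 * 13.0 + 1
= 26.0 + 1
= 27

27


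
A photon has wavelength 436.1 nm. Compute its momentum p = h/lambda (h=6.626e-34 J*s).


p = h / lambda
= 6.626e-34 / (436.1e-9)
= 6.626e-34 / 4.3610e-07
= 1.5194e-27 kg*m/s

1.5194e-27


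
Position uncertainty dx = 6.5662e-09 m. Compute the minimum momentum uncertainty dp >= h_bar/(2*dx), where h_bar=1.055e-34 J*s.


dp = h_bar / (2 * dx)
= 1.055e-34 / (2 * 6.5662e-09)
= 1.055e-34 / 1.3132e-08
= 8.0336e-27 kg*m/s

8.0336e-27


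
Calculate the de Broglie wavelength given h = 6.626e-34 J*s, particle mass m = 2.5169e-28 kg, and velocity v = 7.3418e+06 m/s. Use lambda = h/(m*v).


lambda = h / (m * v)
= 6.626e-34 / (2.5169e-28 * 7.3418e+06)
= 6.626e-34 / 1.8479e-21
= 3.5858e-13 m

3.5858e-13
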